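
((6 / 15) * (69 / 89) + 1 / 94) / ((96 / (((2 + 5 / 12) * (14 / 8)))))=2723651 / 192752640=0.01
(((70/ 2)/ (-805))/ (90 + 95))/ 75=-1/ 319125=-0.00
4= 4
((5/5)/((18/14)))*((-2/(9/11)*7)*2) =-2156/81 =-26.62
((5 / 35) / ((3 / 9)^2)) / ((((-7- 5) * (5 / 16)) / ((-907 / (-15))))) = -3628 / 175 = -20.73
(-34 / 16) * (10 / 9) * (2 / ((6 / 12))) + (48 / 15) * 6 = 439 / 45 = 9.76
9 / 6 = 3 / 2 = 1.50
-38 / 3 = -12.67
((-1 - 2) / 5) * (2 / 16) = -3 / 40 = -0.08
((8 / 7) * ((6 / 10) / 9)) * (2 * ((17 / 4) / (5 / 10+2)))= 136 / 525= 0.26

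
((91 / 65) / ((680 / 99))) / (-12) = -231 / 13600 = -0.02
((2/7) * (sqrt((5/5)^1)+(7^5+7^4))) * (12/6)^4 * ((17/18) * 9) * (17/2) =44411208/7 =6344458.29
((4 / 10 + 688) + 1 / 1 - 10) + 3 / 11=37382 / 55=679.67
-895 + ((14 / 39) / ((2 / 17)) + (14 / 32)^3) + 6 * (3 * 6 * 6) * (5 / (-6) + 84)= 8466453569 / 159744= 53000.14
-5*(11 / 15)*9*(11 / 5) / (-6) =121 / 10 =12.10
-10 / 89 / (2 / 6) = -30 / 89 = -0.34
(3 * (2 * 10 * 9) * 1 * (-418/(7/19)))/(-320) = 107217/56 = 1914.59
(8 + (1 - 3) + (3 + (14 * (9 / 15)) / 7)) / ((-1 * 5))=-51 / 25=-2.04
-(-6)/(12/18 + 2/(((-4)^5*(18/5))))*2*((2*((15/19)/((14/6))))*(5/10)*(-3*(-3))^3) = 3627970560/816487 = 4443.39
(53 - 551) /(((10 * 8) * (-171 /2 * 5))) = 83 /5700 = 0.01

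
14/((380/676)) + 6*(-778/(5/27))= -2392318/95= -25182.29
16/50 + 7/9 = 247/225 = 1.10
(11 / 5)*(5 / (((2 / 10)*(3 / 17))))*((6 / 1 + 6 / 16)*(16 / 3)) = 10596.67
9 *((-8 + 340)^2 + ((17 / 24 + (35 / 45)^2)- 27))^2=109293014231.16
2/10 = 1/5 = 0.20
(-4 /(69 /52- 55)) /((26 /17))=136 /2791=0.05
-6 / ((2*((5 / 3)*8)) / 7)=-63 / 40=-1.58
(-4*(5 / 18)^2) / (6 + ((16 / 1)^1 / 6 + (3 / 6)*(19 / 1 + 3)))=-25 / 1593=-0.02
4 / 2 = 2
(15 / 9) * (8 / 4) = 3.33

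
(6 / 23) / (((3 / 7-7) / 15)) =-315 / 529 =-0.60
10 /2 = 5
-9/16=-0.56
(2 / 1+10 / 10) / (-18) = -1 / 6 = -0.17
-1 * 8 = -8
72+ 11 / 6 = 443 / 6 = 73.83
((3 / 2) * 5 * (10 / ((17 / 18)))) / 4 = 675 / 34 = 19.85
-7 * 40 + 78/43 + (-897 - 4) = -50705/43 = -1179.19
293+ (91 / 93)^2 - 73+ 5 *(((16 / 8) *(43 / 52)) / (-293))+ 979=79061035441 / 65888082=1199.93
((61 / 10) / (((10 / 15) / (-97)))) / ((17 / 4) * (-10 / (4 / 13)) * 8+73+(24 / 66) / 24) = 585783 / 681110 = 0.86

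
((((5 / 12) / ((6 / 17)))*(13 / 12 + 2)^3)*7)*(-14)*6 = -210969745 / 10368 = -20348.16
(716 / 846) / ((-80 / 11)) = -1969 / 16920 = -0.12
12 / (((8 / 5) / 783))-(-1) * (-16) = 11713 / 2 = 5856.50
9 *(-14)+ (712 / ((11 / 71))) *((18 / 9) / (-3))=-105262 / 33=-3189.76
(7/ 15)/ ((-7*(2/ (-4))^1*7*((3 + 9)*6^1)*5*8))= 1/ 151200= 0.00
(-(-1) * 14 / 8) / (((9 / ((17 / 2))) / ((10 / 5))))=119 / 36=3.31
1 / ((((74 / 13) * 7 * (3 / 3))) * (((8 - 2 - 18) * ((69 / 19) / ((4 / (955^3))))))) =-247 / 93392116980750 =-0.00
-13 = -13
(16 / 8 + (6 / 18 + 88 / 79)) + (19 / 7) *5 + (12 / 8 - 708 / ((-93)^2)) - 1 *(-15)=33.44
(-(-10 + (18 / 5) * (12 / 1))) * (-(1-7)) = -996 / 5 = -199.20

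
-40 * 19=-760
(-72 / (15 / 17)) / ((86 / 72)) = -68.32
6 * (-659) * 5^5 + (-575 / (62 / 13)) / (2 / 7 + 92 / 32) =-67798953050 / 5487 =-12356288.14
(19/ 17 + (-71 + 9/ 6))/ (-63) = 775/ 714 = 1.09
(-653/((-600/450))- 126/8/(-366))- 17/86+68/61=490.71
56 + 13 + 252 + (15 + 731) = 1067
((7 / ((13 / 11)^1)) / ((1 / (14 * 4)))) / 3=4312 / 39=110.56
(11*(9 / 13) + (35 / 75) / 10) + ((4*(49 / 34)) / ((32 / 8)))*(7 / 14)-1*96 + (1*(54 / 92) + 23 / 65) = -132173083 / 1524900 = -86.68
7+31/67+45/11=8515/737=11.55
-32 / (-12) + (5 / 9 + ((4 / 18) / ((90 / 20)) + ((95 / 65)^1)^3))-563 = -556.61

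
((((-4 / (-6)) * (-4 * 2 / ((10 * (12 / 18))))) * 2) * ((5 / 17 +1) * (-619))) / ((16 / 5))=6809 / 17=400.53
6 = 6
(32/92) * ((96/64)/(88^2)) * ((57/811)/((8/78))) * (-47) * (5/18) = -174135/288897664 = -0.00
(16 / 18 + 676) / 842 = 3046 / 3789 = 0.80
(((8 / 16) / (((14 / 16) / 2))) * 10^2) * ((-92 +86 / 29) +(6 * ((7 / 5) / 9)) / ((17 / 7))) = -104890880 / 10353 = -10131.45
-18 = -18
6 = 6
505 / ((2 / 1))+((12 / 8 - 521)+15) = -252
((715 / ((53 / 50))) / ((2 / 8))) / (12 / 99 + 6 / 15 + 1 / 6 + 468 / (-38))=-896610000 / 3864071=-232.04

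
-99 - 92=-191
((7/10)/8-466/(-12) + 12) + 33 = 20141/240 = 83.92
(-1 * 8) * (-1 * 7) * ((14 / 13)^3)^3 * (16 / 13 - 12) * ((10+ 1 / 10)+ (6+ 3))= -3093867789623296 / 137858491849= -22442.34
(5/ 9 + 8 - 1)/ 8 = 17/ 18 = 0.94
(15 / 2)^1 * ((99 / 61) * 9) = 13365 / 122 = 109.55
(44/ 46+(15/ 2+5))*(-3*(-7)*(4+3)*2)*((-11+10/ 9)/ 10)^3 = -21382414739/ 5589000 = -3825.80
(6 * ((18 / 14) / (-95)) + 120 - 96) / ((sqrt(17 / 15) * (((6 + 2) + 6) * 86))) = 7953 * sqrt(255) / 6805610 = 0.02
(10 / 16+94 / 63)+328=166379 / 504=330.12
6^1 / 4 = 3 / 2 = 1.50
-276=-276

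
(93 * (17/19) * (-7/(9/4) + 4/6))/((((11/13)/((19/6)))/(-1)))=6851/9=761.22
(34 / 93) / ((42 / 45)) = 85 / 217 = 0.39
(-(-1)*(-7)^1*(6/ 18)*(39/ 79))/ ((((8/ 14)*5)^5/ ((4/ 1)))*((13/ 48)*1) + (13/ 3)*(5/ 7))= -352947/ 4898395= -0.07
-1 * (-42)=42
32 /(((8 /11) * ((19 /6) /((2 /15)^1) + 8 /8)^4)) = 1024 /8732691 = 0.00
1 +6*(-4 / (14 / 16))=-185 / 7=-26.43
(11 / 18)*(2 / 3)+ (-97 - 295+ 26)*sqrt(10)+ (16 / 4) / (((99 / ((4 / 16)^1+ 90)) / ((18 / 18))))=1204 / 297 - 366*sqrt(10)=-1153.34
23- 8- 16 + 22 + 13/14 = 307/14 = 21.93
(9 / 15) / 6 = 1 / 10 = 0.10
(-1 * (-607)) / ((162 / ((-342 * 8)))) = -92264 / 9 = -10251.56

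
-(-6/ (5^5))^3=216/ 30517578125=0.00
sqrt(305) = 17.46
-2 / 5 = -0.40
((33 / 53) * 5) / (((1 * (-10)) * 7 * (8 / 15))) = -495 / 5936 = -0.08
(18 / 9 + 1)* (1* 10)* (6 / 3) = 60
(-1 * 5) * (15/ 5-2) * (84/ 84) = -5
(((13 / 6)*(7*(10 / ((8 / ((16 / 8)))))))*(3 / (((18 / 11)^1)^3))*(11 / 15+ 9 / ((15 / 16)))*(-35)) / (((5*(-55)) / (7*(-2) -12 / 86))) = -45398353 / 94041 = -482.75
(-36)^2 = 1296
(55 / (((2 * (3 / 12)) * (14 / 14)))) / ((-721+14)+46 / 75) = -8250 / 52979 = -0.16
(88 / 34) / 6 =22 / 51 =0.43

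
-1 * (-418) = 418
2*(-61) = -122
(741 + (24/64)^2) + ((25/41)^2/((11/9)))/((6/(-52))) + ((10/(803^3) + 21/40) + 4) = 206952278913972231/278525092795840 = 743.03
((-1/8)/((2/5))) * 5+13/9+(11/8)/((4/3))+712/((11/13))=2668621/3168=842.37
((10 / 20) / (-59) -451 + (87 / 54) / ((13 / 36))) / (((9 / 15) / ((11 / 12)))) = -37675165 / 55224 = -682.22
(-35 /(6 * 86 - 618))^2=1225 /10404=0.12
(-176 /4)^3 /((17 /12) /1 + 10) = -7461.37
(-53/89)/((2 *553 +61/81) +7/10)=-42930/79836293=-0.00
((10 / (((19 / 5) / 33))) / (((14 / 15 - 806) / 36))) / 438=-0.01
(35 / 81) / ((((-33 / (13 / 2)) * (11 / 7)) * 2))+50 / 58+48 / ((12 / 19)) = 262064783 / 3410748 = 76.83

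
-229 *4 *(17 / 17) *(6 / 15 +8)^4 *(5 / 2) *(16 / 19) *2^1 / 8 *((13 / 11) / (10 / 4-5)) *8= 1185730430976 / 130625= 9077362.15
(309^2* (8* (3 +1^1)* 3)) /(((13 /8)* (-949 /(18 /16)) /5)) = -33434.22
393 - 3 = 390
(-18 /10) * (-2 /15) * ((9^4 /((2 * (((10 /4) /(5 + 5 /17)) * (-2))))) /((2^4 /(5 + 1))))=-531441 /1700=-312.61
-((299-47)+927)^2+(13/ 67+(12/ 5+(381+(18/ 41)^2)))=-782564614771/ 563135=-1389657.21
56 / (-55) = -56 / 55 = -1.02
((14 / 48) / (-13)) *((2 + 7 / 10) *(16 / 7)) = -0.14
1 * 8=8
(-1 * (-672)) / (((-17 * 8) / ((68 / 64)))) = -21 / 4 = -5.25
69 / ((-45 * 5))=-23 / 75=-0.31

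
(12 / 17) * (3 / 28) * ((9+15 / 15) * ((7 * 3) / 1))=270 / 17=15.88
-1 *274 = -274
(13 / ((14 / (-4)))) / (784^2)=-13 / 2151296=-0.00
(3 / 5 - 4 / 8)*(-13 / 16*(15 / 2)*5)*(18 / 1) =-1755 / 32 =-54.84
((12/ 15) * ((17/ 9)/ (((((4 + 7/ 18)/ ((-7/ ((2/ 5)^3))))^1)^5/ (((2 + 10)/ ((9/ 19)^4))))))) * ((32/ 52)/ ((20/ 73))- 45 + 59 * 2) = -666933448765535888671875/ 2560110923968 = -260509590628.14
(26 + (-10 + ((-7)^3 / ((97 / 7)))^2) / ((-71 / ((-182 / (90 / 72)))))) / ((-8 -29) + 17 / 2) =-443697124 / 10020585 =-44.28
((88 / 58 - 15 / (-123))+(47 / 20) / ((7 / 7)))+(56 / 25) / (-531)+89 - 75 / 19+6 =114005410651 / 1199582100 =95.04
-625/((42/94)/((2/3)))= -58750/63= -932.54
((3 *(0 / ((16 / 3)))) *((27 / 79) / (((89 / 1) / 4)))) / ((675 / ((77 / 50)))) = 0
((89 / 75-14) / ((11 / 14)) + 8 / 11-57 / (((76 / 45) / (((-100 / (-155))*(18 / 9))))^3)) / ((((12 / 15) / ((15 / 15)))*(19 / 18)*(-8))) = 545660060331 / 89908046360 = 6.07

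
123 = 123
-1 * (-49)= 49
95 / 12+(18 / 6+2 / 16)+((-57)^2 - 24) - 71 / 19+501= 1702387 / 456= 3733.30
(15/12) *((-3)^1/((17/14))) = -105/34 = -3.09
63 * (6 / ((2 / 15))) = 2835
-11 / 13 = -0.85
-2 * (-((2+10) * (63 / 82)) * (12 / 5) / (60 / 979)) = 740124 / 1025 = 722.07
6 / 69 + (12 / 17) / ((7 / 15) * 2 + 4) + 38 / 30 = 324793 / 217005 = 1.50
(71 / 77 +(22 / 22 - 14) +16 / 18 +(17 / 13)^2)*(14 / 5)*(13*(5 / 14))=-1110149 / 9009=-123.23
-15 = -15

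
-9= -9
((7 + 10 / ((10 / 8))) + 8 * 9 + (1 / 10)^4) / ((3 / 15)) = 870001 / 2000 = 435.00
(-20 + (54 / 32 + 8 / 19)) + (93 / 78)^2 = -846155 / 51376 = -16.47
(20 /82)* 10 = 100 /41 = 2.44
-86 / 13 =-6.62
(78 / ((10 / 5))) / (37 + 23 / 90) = 3510 / 3353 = 1.05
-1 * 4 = -4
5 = 5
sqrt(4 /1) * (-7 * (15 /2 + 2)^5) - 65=-17333733 /16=-1083358.31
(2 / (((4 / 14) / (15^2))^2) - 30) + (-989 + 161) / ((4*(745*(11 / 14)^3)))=2459714715159 / 1983190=1240281.93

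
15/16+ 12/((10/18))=1803/80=22.54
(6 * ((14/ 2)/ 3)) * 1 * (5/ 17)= 4.12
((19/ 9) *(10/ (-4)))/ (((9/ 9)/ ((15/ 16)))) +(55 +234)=27269/ 96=284.05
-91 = -91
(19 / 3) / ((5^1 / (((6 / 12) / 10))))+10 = 3019 / 300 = 10.06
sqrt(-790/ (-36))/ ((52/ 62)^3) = 29791 * sqrt(790)/ 105456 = 7.94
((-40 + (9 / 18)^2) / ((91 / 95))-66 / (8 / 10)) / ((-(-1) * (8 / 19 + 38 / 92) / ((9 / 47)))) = -2191555 / 76986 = -28.47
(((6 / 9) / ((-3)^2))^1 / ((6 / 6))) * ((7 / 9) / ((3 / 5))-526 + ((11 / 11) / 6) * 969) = -19613 / 729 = -26.90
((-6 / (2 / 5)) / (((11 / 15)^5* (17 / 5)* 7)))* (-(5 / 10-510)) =-1514.09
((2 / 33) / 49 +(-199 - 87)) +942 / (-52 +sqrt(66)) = -307.47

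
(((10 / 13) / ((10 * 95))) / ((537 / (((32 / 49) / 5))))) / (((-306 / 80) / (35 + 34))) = -5888 / 1657324305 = -0.00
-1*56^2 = -3136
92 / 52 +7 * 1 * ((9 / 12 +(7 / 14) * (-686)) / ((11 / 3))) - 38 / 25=-653.14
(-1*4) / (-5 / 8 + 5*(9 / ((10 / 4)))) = -32 / 139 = -0.23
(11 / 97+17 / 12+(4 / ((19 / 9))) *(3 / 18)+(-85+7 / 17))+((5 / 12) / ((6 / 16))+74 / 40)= -112483208 / 1409895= -79.78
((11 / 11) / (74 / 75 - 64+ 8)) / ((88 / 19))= -0.00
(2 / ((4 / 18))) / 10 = 9 / 10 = 0.90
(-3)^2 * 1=9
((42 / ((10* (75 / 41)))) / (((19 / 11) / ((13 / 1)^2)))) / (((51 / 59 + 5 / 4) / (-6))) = -755482728 / 1185125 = -637.47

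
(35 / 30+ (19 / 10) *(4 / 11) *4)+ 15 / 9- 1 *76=-23233 / 330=-70.40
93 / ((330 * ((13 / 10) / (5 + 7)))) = 372 / 143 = 2.60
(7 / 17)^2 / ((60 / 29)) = 1421 / 17340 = 0.08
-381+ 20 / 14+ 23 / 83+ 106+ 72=-116952 / 581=-201.29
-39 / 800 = -0.05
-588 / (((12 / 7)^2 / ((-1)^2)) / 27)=-21609 / 4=-5402.25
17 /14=1.21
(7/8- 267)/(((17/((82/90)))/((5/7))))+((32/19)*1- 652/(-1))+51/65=6817446877/10581480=644.28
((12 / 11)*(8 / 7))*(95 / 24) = 380 / 77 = 4.94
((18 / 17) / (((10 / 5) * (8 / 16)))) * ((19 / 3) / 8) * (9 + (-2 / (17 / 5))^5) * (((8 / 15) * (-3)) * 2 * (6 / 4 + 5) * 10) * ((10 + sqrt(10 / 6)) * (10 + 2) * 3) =-13528693919520 / 24137569 - 450956463984 * sqrt(15) / 24137569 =-632840.90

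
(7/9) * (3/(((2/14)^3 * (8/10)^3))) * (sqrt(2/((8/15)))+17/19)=5102125/3648+300125 * sqrt(15)/384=4425.64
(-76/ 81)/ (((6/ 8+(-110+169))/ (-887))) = 269648/ 19359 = 13.93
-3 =-3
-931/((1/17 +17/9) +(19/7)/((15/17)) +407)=-4985505/2206388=-2.26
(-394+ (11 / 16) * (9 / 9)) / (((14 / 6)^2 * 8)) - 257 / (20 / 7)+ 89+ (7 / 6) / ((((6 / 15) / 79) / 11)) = 2524.60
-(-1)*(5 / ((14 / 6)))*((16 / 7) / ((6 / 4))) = 160 / 49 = 3.27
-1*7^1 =-7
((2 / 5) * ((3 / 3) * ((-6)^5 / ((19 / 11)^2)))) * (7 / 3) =-4390848 / 1805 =-2432.60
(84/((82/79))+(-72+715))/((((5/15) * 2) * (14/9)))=801387/1148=698.07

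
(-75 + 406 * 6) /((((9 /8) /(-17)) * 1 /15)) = -535160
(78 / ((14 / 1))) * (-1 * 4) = -156 / 7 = -22.29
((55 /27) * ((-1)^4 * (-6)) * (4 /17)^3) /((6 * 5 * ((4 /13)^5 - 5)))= 261390272 /246126104091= 0.00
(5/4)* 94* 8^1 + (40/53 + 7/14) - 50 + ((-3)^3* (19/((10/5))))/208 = 19623195/22048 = 890.02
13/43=0.30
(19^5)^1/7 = 2476099/7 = 353728.43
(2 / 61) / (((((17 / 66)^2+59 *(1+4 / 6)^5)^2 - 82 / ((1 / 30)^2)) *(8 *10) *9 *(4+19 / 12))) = 2305430424 / 141898177905671534915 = 0.00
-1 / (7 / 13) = -13 / 7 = -1.86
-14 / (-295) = 14 / 295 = 0.05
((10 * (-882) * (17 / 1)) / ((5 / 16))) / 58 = -239904 / 29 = -8272.55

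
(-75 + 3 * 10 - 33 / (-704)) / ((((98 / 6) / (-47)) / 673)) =39001023 / 448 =87055.85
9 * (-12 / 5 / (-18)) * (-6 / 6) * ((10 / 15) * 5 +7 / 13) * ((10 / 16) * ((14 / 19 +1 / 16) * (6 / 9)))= -12231 / 7904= -1.55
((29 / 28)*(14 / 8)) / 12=29 / 192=0.15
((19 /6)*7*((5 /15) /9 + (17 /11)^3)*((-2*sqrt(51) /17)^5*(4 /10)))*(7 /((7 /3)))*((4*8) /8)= -2280909568*sqrt(51) /98088045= -166.06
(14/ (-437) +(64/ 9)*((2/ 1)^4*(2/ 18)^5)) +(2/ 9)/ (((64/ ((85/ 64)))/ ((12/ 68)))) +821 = 390475784126803/ 475626940416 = 820.97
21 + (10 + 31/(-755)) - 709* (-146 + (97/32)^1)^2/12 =-3734590563221/3092480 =-1207636.12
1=1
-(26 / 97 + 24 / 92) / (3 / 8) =-9440 / 6693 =-1.41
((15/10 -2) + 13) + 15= 55/2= 27.50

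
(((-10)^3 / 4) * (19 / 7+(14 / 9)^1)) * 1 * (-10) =672500 / 63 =10674.60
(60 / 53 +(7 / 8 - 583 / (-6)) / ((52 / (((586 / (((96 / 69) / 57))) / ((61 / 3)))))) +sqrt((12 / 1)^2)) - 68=3594069283 / 1655296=2171.25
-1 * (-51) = 51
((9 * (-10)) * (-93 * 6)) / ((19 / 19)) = 50220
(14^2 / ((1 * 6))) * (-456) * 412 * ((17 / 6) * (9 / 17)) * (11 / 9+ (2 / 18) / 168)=-101317804 / 9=-11257533.78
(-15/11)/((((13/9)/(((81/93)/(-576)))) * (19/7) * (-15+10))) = -567/5390528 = -0.00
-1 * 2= -2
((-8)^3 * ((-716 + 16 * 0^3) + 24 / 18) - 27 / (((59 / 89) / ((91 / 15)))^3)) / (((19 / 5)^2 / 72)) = 638101254746472 / 370709095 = 1721299.16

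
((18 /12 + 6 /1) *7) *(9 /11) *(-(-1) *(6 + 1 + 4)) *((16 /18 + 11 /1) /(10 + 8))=3745 /12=312.08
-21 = -21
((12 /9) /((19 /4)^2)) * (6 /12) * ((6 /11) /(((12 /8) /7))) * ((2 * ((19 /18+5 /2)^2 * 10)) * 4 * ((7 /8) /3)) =64225280 /2894859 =22.19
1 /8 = 0.12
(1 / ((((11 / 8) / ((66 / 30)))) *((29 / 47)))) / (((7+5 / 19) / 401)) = 1432372 / 10005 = 143.17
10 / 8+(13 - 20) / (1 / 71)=-1983 / 4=-495.75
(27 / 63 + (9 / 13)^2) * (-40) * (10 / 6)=-71600 / 1183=-60.52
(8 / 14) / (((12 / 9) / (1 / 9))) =1 / 21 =0.05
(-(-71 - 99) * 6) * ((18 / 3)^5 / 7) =7931520 / 7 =1133074.29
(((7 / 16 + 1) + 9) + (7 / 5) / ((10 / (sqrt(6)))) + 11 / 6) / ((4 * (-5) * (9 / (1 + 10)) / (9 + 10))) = -123101 / 8640 - 1463 * sqrt(6) / 9000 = -14.65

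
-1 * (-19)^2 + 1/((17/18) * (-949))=-5824031/16133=-361.00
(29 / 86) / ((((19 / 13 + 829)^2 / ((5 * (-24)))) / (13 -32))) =1396785 / 1252951372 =0.00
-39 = -39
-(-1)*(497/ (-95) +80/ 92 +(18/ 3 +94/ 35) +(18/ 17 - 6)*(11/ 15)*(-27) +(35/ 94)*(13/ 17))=2503869099/ 24441410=102.44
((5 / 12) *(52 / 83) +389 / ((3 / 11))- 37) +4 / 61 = 1389.66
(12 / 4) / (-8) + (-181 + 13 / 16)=-180.56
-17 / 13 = -1.31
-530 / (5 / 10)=-1060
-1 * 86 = -86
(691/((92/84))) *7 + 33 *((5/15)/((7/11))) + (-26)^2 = 822658/161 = 5109.68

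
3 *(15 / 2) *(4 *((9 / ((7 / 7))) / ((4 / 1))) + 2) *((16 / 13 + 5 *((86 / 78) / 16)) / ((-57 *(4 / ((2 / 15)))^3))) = -10813 / 42681600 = -0.00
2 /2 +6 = 7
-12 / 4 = -3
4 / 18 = 2 / 9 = 0.22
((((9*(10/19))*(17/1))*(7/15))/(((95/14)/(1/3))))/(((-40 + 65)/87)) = 289884/45125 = 6.42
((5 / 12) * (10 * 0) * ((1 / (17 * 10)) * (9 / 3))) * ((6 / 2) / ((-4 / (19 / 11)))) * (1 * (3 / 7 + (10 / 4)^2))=0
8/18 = 4/9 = 0.44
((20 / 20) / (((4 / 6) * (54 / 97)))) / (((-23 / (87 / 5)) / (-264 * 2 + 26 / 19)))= 1073.49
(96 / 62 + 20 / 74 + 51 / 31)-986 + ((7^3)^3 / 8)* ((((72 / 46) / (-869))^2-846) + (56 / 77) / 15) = -117313458215463154097461 / 27492225230580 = -4267150339.11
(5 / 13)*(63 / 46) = 315 / 598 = 0.53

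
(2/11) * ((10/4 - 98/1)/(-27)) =191/297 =0.64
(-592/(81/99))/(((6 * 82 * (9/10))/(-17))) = 276760/9963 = 27.78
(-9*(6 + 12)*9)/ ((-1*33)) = 486/ 11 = 44.18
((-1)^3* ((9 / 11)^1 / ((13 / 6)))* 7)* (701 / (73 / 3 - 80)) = 794934 / 23881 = 33.29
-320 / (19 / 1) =-16.84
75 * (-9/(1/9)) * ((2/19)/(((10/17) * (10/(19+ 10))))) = -119799/38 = -3152.61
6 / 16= 3 / 8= 0.38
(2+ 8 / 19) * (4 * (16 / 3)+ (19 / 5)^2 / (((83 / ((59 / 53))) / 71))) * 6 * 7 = 7454356028 / 2089525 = 3567.49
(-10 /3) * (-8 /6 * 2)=80 /9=8.89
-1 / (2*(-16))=1 / 32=0.03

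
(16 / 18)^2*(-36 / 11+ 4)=512 / 891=0.57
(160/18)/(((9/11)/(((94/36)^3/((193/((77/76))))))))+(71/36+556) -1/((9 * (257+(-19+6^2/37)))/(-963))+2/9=2143020301129069/3829163966172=559.66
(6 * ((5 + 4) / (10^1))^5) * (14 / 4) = 1240029 / 100000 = 12.40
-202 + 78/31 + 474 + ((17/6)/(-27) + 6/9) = 1381441/5022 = 275.08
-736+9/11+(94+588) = -53.18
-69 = -69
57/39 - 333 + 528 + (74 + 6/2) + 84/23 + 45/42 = 1164483/4186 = 278.19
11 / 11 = 1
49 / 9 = 5.44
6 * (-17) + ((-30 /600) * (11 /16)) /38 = -1240331 /12160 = -102.00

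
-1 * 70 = -70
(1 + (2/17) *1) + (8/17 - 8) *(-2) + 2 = 309/17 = 18.18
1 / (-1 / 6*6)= -1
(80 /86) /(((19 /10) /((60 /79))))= 24000 /64543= 0.37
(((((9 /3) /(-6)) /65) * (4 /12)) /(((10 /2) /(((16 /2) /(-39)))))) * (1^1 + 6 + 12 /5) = 188 /190125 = 0.00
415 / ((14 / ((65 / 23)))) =26975 / 322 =83.77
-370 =-370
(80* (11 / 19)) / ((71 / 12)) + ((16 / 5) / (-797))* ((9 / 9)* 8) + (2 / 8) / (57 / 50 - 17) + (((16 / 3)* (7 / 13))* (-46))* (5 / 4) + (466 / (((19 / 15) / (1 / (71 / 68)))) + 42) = 6062006477989 / 25577889870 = 237.00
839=839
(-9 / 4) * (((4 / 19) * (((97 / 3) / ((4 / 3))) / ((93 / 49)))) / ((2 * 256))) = -14259 / 1206272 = -0.01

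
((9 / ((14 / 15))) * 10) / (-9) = -75 / 7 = -10.71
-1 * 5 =-5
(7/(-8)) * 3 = -21/8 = -2.62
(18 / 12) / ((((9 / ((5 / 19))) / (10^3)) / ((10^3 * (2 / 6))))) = 2500000 / 171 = 14619.88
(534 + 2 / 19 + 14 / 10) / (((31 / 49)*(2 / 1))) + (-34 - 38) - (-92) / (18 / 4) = 19702033 / 53010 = 371.67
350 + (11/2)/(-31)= 21689/62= 349.82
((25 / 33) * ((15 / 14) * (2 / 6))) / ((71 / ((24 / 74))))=0.00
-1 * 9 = -9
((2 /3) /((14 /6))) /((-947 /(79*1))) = -0.02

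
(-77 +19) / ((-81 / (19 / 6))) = 551 / 243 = 2.27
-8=-8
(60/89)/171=20/5073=0.00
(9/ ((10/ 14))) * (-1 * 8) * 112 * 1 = -11289.60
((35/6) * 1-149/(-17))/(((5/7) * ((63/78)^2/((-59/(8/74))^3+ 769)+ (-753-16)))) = -2617824662527711/98501837705276910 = -0.03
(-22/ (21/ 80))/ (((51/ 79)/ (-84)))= 556160/ 51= 10905.10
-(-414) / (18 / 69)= 1587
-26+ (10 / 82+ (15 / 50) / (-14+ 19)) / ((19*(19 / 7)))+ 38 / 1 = 8883211 / 740050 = 12.00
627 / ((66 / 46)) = 437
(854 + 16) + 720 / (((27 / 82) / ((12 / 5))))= 6118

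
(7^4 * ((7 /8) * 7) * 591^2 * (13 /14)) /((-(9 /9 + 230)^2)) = -173049331 /1936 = -89384.99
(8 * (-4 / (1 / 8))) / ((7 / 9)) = -2304 / 7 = -329.14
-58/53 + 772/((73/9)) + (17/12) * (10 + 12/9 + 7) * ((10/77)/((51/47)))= 142141855/1462482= 97.19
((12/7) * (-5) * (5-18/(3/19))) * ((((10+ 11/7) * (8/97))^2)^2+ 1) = 2543263250746380/1487911625767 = 1709.28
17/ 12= 1.42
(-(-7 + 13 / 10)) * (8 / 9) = 5.07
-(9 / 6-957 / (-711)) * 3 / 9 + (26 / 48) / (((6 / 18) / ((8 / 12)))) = 383 / 2844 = 0.13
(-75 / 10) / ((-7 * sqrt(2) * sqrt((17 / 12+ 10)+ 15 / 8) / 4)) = 60 * sqrt(957) / 2233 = 0.83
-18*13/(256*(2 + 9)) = -0.08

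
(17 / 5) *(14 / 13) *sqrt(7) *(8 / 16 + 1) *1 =357 *sqrt(7) / 65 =14.53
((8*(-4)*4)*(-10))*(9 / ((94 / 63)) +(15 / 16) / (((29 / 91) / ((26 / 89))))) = 8820.89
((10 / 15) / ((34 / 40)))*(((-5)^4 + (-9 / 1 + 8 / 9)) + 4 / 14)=484.06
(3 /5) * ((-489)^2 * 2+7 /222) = 106169731 /370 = 286945.22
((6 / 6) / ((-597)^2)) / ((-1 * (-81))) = 1 / 28869129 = 0.00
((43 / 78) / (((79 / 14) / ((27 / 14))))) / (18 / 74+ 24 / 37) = 4773 / 22594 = 0.21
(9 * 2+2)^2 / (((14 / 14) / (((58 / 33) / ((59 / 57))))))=440800 / 649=679.20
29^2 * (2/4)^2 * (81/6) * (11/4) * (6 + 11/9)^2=39085475/96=407140.36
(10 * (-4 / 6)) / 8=-5 / 6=-0.83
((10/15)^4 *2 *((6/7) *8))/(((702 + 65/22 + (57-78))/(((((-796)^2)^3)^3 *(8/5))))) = 1483261923092729126894953562521122944546817931796631519232/14219415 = 104312443450924607439543300000000000000000000000000.00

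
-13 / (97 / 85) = -1105 / 97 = -11.39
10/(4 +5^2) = 10/29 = 0.34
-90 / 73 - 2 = -236 / 73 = -3.23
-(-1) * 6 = 6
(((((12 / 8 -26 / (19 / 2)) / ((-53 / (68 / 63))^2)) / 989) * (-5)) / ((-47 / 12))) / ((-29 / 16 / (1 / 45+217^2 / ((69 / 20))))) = 2090302948864 / 419208248396511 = 0.00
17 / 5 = 3.40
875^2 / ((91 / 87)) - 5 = 9515560 / 13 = 731966.15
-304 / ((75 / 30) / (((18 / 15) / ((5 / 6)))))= -21888 / 125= -175.10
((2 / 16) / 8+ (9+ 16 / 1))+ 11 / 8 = 1689 / 64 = 26.39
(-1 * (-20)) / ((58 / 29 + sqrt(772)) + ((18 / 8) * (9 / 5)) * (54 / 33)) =0.55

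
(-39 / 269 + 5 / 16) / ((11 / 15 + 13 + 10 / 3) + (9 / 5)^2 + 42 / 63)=54075 / 6770192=0.01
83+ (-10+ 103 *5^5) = 321948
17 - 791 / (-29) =1284 / 29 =44.28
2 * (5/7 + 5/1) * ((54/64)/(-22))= -135/308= -0.44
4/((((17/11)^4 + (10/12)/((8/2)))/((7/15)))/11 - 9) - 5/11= -750735459/778592749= -0.96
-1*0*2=0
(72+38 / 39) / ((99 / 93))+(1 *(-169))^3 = -6212014957 / 1287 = -4826740.45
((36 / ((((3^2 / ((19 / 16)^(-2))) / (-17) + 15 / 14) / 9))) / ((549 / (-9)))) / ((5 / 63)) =-207277056 / 1006195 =-206.00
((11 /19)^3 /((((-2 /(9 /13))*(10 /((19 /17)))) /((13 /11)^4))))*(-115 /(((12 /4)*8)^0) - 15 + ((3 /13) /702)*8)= 1285219 /675070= 1.90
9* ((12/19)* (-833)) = -89964/19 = -4734.95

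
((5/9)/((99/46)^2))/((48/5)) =13225/1058508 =0.01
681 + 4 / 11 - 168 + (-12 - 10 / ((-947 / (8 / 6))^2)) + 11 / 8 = 357081528641 / 710272728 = 502.74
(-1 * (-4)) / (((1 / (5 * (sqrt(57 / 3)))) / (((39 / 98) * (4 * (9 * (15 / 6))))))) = 35100 * sqrt(19) / 49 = 3122.39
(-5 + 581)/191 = 576/191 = 3.02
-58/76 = -29/38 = -0.76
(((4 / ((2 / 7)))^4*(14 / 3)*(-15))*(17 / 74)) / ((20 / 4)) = -4571504 / 37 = -123554.16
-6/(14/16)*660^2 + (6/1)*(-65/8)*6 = -41821695/14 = -2987263.93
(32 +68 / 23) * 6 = 4824 / 23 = 209.74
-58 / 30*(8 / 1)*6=-464 / 5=-92.80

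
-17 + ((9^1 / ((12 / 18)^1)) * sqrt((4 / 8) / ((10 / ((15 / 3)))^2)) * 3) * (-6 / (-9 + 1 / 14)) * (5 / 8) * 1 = -17 + 1701 * sqrt(2) / 400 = -10.99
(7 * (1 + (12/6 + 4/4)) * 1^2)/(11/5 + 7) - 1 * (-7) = 231/23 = 10.04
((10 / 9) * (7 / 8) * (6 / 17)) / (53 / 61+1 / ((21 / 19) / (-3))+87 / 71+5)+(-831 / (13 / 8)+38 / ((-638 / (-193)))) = -28073223506087 / 56167681284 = -499.81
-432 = -432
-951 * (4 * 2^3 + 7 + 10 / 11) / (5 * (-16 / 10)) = 417489 / 88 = 4744.19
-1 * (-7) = 7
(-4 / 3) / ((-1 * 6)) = 2 / 9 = 0.22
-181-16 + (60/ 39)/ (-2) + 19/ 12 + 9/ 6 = -194.69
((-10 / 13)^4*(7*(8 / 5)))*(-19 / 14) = -152000 / 28561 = -5.32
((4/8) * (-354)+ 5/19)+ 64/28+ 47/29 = -666607/3857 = -172.83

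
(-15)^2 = 225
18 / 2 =9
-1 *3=-3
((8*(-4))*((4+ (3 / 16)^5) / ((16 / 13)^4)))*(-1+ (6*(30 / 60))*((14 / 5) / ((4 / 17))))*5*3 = -124712275598547 / 4294967296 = -29036.84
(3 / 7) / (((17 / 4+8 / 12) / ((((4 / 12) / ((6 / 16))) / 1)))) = 32 / 413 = 0.08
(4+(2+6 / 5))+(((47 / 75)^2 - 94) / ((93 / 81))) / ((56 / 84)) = -4459869 / 38750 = -115.09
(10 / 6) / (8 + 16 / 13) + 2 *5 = 733 / 72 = 10.18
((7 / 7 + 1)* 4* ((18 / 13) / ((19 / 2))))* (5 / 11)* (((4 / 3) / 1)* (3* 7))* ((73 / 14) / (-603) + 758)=2047668160 / 182039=11248.51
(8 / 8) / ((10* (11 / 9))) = 9 / 110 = 0.08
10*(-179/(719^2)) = -1790/516961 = -0.00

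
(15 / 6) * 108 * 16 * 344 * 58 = 86192640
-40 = -40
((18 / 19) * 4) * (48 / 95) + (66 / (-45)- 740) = -4004674 / 5415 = -739.55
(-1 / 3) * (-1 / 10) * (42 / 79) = 7 / 395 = 0.02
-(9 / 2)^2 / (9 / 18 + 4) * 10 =-45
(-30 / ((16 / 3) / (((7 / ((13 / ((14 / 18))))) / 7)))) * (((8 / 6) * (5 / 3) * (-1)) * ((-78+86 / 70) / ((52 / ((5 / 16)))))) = -67175 / 194688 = -0.35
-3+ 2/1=-1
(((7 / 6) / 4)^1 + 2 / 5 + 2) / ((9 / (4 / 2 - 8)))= -323 / 180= -1.79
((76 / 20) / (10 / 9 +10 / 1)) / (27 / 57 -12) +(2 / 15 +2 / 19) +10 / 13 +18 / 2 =9.98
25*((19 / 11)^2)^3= 1176147025 / 1771561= 663.90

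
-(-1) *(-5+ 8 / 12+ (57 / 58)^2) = -33985 / 10092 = -3.37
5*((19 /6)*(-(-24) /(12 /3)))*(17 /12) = 1615 /12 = 134.58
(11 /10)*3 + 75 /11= 1113 /110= 10.12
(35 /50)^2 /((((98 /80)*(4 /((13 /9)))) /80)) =104 /9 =11.56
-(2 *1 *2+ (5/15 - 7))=8/3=2.67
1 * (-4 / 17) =-0.24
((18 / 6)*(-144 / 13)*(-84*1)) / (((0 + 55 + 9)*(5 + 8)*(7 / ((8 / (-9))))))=-72 / 169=-0.43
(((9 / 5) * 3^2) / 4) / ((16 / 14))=3.54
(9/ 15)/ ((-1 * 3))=-1/ 5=-0.20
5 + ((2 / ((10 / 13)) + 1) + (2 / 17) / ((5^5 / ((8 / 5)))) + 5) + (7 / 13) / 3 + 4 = 184184999 / 10359375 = 17.78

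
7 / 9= 0.78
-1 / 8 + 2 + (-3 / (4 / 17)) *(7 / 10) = -141 / 20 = -7.05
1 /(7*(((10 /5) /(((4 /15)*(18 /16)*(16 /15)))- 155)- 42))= -4 /5341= -0.00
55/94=0.59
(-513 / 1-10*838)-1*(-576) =-8317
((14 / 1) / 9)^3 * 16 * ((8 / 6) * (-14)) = -2458624 / 2187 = -1124.20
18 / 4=9 / 2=4.50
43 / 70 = 0.61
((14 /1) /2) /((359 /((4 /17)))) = 28 /6103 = 0.00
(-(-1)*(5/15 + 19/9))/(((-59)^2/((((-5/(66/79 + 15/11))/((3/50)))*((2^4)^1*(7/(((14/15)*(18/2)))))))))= -191180000/538827471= -0.35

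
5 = 5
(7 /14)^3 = 1 /8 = 0.12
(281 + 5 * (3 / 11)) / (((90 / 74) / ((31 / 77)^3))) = 3423641302 / 225983835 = 15.15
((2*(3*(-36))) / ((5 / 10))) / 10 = -216 / 5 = -43.20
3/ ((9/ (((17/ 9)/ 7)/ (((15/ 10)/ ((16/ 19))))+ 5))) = 18499/ 10773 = 1.72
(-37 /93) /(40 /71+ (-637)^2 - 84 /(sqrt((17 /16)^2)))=-44659 /45539164827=-0.00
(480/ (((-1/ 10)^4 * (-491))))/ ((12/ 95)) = -38000000/ 491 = -77393.08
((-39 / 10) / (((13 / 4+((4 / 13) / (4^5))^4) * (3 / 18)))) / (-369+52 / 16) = 57408886520414208 / 2916291700672437395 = 0.02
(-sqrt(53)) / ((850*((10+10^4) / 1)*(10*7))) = -0.00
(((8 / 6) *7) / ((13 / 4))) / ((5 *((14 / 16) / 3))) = 128 / 65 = 1.97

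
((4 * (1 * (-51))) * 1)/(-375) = 68/125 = 0.54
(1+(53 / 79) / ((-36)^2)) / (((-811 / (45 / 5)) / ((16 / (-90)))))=102437 / 51895890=0.00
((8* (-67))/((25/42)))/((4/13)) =-2926.56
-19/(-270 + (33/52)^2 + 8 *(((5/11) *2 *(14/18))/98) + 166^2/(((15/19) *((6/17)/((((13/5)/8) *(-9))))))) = 890089200/13563959207423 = 0.00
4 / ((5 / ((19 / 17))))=76 / 85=0.89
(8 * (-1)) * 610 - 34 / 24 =-58577 / 12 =-4881.42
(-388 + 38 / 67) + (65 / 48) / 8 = -387.26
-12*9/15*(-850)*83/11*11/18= 28220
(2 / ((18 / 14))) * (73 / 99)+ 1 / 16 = 17243 / 14256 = 1.21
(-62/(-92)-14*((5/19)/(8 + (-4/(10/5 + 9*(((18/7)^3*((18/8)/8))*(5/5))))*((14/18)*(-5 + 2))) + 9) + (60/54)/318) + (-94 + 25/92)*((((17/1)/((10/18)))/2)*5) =-6941638999674221/951432942456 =-7295.98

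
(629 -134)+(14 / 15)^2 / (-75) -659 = -2767696 / 16875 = -164.01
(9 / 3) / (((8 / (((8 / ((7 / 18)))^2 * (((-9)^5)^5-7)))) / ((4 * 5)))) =-2278520307057896216439800000.00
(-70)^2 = 4900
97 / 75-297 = -22178 / 75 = -295.71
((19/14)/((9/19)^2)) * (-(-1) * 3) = 6859/378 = 18.15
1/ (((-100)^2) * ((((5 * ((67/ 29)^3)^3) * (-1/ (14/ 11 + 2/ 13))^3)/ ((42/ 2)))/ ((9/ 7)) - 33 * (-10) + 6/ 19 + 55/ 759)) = 90823388714200559541924/ 191424044229520352235347906875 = 0.00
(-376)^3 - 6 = -53157382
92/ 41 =2.24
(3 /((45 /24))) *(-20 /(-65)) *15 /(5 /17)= 1632 /65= 25.11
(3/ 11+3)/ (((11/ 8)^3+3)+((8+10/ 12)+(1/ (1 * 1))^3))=55296/ 260755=0.21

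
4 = 4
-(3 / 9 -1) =2 / 3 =0.67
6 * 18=108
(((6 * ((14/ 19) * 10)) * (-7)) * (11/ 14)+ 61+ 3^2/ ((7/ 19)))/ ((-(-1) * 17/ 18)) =-22212/ 133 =-167.01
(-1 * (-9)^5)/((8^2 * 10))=59049/640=92.26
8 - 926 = -918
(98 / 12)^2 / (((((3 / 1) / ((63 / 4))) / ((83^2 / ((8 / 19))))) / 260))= 142992527405 / 96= 1489505493.80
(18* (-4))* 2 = -144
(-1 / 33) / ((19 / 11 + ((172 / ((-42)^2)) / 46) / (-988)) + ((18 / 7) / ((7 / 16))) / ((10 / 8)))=-33404280 / 7087295099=-0.00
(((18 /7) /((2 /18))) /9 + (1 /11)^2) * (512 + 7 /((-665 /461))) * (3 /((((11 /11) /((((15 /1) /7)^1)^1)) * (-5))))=-9973053 /5929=-1682.08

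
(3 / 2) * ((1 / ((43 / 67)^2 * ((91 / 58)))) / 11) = 390543 / 1850849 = 0.21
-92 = -92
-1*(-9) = 9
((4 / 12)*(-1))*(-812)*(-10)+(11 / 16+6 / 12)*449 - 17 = -105143 / 48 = -2190.48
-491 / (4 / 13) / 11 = -6383 / 44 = -145.07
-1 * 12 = -12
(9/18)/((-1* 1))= -1/2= -0.50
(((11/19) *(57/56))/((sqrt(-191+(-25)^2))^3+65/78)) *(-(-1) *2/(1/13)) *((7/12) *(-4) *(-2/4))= -2145/11771496476+279279 *sqrt(434)/2942874119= 0.00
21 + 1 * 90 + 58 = 169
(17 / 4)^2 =289 / 16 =18.06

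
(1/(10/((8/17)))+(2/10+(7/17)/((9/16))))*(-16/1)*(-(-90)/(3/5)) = -2349.80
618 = 618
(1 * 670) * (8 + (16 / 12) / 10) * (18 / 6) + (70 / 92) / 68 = 51136579 / 3128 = 16348.01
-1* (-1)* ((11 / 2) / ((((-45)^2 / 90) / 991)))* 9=10901 / 5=2180.20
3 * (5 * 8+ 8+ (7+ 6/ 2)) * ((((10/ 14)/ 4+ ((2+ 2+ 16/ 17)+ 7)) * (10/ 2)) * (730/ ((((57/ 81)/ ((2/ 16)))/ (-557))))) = -13775317571025/ 18088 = -761572178.85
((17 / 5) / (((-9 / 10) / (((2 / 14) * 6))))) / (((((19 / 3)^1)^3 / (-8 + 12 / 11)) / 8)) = 19584 / 27797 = 0.70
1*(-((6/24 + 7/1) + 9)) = -65/4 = -16.25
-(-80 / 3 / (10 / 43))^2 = -118336 / 9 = -13148.44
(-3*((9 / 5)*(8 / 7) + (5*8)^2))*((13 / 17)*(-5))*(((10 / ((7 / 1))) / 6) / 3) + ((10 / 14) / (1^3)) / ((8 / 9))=29173505 / 19992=1459.26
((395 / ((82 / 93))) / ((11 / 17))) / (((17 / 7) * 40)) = 51429 / 7216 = 7.13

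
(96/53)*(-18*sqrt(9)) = -5184/53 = -97.81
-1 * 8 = -8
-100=-100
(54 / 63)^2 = 36 / 49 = 0.73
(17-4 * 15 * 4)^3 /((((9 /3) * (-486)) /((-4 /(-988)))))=11089567 /360126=30.79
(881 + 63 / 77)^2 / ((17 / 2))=188180000 / 2057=91482.74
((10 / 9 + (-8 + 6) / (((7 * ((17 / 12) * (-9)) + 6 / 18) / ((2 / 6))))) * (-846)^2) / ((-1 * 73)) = -10967.21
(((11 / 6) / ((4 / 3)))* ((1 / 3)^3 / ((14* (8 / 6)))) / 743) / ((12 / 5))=0.00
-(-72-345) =417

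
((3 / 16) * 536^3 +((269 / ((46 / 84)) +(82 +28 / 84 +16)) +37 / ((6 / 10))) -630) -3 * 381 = 664058903 / 23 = 28872126.22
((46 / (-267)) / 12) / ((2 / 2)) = -23 / 1602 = -0.01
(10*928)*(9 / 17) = 83520 / 17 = 4912.94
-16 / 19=-0.84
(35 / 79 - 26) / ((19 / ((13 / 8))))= -2.19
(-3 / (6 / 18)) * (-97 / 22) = 873 / 22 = 39.68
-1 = -1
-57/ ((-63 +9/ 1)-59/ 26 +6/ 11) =16302/ 15937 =1.02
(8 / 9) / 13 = 8 / 117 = 0.07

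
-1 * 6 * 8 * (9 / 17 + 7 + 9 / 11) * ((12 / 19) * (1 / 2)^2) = -224784 / 3553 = -63.27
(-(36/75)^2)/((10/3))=-216/3125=-0.07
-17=-17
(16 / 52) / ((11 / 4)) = 16 / 143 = 0.11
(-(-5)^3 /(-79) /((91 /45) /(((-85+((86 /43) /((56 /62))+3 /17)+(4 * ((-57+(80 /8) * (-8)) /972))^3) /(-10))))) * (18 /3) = -35340730317625 /909285985062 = -38.87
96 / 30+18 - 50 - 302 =-1654 / 5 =-330.80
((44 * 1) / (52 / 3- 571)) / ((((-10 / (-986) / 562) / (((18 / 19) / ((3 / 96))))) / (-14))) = 26811122688 / 14345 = 1869022.15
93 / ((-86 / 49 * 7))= -651 / 86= -7.57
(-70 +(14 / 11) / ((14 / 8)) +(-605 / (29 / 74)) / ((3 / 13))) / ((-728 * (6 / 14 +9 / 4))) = 3234202 / 933075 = 3.47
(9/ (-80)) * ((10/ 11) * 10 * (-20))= 225/ 11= 20.45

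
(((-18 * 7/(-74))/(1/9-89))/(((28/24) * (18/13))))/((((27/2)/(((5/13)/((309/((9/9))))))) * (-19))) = 1/17378160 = 0.00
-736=-736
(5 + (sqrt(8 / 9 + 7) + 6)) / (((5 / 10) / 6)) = 4 * sqrt(71) + 132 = 165.70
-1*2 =-2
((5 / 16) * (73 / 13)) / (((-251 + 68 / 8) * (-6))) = 73 / 60528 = 0.00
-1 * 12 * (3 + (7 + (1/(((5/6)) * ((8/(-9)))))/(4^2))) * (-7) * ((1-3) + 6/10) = -466431/400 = -1166.08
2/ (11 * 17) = 2/ 187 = 0.01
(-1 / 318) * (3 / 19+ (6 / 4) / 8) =-35 / 32224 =-0.00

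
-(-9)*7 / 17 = 63 / 17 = 3.71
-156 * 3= -468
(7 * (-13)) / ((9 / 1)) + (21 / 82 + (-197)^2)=28633769 / 738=38799.14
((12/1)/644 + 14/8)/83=1139/53452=0.02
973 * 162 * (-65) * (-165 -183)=3565500120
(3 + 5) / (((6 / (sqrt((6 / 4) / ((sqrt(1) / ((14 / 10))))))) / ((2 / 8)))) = sqrt(210) / 30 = 0.48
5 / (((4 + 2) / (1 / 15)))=1 / 18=0.06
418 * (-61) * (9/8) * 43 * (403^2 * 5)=-4006518779835/4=-1001629694958.75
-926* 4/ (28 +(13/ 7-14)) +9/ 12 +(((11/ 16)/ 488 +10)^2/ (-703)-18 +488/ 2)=-897179333483/ 128574898176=-6.98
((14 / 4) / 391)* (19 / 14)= 19 / 1564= 0.01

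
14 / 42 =1 / 3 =0.33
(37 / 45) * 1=37 / 45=0.82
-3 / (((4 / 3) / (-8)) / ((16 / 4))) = 72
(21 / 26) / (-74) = -0.01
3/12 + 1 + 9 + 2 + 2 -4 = 41/4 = 10.25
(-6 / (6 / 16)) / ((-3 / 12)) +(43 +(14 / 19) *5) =2103 / 19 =110.68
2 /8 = 1 /4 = 0.25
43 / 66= 0.65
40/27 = 1.48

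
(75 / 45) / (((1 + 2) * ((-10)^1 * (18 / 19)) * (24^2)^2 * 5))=-19 / 537477120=-0.00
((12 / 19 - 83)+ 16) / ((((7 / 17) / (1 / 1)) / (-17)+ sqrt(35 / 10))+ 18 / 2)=-6.12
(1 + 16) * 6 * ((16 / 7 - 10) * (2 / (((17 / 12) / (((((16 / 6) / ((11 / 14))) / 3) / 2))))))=-6912 / 11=-628.36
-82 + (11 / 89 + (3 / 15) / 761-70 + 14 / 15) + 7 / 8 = -1219673111 / 8127480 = -150.07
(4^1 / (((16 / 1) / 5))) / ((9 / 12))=5 / 3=1.67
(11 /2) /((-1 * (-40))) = 0.14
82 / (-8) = -41 / 4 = -10.25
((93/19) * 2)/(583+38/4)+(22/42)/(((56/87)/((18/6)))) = 7230893/2941960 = 2.46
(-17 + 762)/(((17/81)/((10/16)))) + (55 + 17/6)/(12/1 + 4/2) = 6348023/2856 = 2222.70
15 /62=0.24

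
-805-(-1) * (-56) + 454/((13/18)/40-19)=-12094167/13667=-884.92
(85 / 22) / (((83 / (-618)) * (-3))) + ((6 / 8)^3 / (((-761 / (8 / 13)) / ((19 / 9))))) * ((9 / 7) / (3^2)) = 4850287999 / 505809304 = 9.59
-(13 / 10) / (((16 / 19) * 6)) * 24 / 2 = -3.09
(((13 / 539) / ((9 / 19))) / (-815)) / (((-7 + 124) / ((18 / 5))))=-38 / 19767825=-0.00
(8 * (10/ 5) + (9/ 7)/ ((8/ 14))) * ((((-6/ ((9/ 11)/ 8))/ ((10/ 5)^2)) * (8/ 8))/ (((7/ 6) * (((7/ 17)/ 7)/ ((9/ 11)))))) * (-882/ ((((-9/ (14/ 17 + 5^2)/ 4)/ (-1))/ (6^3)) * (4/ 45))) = 78497203680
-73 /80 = -0.91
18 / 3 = 6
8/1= 8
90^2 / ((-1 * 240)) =-135 / 4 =-33.75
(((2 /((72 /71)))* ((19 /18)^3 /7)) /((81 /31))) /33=15096659 /3928411872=0.00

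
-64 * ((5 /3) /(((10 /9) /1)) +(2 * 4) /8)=-160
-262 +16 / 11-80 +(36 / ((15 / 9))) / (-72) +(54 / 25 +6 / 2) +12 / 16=-368429 / 1100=-334.94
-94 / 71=-1.32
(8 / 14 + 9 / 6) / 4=29 / 56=0.52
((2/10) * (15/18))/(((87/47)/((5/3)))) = 235/1566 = 0.15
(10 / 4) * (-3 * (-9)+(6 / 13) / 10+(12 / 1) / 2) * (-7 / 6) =-1253 / 13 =-96.38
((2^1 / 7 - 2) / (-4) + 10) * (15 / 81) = 365 / 189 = 1.93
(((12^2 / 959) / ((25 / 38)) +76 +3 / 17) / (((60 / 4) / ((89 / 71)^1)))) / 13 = 2771517761 / 5642875875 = 0.49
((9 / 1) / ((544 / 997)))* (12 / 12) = 8973 / 544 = 16.49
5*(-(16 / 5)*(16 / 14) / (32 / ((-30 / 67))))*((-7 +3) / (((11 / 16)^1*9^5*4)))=-640 / 101544597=-0.00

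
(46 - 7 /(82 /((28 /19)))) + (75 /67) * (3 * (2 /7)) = 17110734 /365351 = 46.83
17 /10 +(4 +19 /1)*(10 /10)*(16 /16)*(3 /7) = 809 /70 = 11.56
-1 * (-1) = 1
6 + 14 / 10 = 37 / 5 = 7.40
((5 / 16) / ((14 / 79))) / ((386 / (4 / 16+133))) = 210535 / 345856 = 0.61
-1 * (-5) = 5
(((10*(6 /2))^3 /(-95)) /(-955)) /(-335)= -0.00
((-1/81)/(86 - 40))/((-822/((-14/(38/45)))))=-35/6465852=-0.00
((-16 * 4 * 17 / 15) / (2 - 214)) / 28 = 68 / 5565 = 0.01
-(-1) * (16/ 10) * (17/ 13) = 2.09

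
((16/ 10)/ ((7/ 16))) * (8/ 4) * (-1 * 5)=-256/ 7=-36.57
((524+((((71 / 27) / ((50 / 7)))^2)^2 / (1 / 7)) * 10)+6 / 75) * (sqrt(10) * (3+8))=1919506530398237 * sqrt(10) / 332150625000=18274.88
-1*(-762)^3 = 442450728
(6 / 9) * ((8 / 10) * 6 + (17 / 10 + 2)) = 17 / 3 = 5.67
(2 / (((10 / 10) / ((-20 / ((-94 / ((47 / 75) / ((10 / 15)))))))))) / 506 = 1 / 1265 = 0.00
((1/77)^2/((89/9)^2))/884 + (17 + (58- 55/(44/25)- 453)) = -409.25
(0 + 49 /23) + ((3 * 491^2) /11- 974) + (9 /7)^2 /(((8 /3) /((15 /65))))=83517030213 /1289288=64777.64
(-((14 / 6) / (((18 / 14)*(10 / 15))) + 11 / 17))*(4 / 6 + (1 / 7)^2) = -104131 / 44982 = -2.31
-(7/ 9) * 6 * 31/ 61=-434/ 183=-2.37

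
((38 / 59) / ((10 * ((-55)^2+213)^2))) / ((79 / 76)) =361 / 61086157105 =0.00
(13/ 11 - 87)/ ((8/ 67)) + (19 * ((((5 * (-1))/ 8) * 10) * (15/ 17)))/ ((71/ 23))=-39972793/ 53108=-752.67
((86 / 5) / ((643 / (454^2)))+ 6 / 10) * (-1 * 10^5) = -354558100000 / 643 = -551412286.16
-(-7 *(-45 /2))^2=-99225 /4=-24806.25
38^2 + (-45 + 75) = 1474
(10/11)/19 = 10/209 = 0.05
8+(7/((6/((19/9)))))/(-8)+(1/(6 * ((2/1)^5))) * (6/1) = 6673/864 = 7.72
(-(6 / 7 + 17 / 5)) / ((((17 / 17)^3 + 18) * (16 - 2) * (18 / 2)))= -0.00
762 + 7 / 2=1531 / 2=765.50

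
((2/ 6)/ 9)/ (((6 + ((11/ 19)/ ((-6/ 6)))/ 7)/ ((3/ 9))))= 0.00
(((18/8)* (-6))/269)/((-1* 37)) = 27/19906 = 0.00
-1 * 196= -196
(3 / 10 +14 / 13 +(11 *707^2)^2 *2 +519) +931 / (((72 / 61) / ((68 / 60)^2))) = 12733605417180480367 / 210600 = 60463463519375.50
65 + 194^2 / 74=21223 / 37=573.59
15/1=15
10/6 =1.67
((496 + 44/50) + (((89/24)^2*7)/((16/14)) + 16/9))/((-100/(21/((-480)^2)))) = -156680069/294912000000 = -0.00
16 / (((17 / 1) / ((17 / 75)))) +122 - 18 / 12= 18107 / 150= 120.71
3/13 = 0.23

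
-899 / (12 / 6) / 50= -899 / 100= -8.99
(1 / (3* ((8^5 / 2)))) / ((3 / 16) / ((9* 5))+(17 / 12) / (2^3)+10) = 5 / 2502144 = 0.00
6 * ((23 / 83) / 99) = 46 / 2739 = 0.02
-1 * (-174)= 174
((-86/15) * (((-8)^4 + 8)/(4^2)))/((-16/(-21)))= -154413/80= -1930.16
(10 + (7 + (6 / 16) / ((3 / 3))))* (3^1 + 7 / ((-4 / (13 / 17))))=15707 / 544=28.87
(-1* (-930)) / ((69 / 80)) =24800 / 23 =1078.26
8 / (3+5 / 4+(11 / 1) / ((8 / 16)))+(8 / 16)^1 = 0.80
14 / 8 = 7 / 4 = 1.75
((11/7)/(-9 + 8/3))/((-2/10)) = 165/133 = 1.24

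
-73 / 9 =-8.11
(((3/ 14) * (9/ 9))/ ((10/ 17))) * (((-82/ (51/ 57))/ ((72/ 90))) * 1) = -2337/ 56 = -41.73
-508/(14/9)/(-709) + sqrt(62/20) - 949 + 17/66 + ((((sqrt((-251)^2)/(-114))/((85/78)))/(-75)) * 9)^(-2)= -9743595968282315/10462696149906 + sqrt(310)/10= -929.51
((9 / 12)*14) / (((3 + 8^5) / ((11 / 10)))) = 231 / 655420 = 0.00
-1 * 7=-7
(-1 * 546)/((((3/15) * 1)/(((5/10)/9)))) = -455/3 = -151.67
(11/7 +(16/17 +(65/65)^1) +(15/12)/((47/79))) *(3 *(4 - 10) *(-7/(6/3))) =1130301/3196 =353.66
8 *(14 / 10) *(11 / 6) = 308 / 15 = 20.53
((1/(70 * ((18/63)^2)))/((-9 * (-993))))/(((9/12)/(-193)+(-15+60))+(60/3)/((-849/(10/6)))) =54619/125398790610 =0.00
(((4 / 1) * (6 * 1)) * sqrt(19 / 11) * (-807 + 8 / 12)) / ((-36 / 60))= 96760 * sqrt(209) / 33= 42389.18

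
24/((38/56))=672/19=35.37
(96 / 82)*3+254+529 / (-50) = 506211 / 2050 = 246.93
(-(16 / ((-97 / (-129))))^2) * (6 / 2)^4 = -345067776 / 9409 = -36674.22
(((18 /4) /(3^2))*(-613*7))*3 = -12873 /2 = -6436.50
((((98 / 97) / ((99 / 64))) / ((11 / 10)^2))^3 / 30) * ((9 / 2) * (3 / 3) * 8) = 98691134259200000 / 522944551896094449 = 0.19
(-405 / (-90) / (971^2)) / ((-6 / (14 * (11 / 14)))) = -0.00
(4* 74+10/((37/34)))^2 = 127509264/1369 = 93140.44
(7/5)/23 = 7/115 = 0.06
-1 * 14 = -14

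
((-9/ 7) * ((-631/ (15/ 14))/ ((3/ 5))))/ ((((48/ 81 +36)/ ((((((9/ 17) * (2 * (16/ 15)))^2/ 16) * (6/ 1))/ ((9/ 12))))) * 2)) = 19626624/ 1784575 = 11.00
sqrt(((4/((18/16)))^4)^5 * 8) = 2251799813685248 * sqrt(2)/3486784401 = 913313.09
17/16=1.06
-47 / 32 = -1.47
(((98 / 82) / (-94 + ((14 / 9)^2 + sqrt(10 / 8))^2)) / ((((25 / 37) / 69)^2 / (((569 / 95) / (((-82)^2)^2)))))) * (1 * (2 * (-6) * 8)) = 0.00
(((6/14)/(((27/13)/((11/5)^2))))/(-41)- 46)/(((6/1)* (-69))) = 2972023/26734050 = 0.11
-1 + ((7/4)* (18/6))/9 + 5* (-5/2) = -155/12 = -12.92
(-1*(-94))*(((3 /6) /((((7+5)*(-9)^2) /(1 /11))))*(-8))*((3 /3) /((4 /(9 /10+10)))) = -5123 /53460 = -0.10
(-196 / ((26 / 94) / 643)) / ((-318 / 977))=1399874.15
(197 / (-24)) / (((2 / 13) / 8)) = -2561 / 6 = -426.83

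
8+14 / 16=71 / 8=8.88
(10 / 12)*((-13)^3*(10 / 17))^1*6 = -109850 / 17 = -6461.76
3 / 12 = 1 / 4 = 0.25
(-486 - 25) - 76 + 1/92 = -54003/92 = -586.99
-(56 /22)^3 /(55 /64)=-1404928 /73205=-19.19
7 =7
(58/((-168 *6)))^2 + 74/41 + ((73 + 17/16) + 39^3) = 618577146389/10414656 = 59394.87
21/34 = 0.62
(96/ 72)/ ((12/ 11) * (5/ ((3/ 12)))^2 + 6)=22/ 7299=0.00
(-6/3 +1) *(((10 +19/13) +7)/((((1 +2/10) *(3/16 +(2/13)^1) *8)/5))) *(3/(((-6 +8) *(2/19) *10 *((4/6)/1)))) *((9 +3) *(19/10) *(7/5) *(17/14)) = -165699/71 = -2333.79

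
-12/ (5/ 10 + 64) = -0.19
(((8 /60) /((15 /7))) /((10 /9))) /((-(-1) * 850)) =7 /106250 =0.00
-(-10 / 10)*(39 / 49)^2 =1521 / 2401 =0.63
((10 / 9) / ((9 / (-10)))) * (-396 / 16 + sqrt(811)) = 275 / 9-100 * sqrt(811) / 81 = -4.60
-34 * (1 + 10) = -374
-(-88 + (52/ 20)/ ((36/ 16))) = 3908/ 45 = 86.84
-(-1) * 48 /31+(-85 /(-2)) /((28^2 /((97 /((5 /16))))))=55823 /3038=18.37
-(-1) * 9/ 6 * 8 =12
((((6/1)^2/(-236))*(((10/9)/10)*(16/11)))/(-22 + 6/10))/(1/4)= 320/69443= 0.00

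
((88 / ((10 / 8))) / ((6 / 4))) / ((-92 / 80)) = -2816 / 69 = -40.81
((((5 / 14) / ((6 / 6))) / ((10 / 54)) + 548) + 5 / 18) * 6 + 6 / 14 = 9905 / 3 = 3301.67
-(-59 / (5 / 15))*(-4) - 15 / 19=-13467 / 19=-708.79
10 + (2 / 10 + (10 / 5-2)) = 51 / 5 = 10.20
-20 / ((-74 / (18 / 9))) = 20 / 37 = 0.54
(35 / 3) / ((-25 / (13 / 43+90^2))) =-2438191 / 645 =-3780.14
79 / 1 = 79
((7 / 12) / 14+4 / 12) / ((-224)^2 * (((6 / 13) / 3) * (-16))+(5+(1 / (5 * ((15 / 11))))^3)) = -16453125 / 5418788486576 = -0.00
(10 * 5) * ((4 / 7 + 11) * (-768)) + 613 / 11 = -34210109 / 77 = -444287.13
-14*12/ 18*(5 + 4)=-84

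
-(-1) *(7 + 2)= 9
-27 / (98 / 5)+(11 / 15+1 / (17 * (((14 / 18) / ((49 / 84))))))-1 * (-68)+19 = 4318267 / 49980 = 86.40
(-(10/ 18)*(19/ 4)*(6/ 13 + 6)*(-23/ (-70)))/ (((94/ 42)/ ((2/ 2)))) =-3059/ 1222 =-2.50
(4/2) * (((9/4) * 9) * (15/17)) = 1215/34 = 35.74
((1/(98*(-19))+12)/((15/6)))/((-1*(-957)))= 22343/4454835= 0.01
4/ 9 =0.44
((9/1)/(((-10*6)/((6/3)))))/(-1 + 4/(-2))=1/10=0.10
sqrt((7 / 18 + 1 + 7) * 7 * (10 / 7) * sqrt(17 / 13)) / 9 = 13^(3 / 4) * 17^(1 / 4) * sqrt(755) / 351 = 1.09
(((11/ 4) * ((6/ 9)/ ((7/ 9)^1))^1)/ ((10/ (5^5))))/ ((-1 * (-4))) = 20625/ 112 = 184.15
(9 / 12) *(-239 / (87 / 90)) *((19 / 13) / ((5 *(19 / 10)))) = -10755 / 377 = -28.53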